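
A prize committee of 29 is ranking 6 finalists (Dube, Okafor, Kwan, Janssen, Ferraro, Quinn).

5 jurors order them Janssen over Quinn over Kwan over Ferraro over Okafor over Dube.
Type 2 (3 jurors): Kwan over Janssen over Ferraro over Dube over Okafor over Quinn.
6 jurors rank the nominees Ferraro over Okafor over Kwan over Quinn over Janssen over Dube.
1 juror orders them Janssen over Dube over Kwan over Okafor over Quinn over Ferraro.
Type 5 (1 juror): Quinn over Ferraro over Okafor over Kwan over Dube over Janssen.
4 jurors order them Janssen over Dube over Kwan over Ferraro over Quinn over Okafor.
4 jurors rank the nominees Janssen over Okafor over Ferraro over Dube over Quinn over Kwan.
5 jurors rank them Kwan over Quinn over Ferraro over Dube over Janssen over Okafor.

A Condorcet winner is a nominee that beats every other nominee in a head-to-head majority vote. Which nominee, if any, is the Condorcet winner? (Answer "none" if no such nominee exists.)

Pairwise majorities:
Dube–Okafor: Okafor 16–13.
Dube vs Kwan: Kwan, 20–9.
Dube vs Janssen: Janssen, 23–6.
Dube vs Ferraro: Ferraro wins 24–5.
Dube vs Quinn: Quinn, 17–12.
Okafor–Kwan: Kwan 18–11.
Okafor vs Janssen: Janssen wins 22–7.
Okafor vs Ferraro: Ferraro wins 24–5.
Okafor vs Quinn: Quinn wins 15–14.
Kwan vs Janssen: Kwan, 15–14.
Kwan vs Ferraro: Kwan wins 18–11.
Kwan vs Quinn: Kwan, 19–10.
Janssen vs Ferraro: Janssen, 17–12.
Janssen vs Quinn: Janssen, 17–12.
Ferraro vs Quinn: Ferraro, 17–12.
Only Kwan has no losses; Kwan is the Condorcet winner.

Kwan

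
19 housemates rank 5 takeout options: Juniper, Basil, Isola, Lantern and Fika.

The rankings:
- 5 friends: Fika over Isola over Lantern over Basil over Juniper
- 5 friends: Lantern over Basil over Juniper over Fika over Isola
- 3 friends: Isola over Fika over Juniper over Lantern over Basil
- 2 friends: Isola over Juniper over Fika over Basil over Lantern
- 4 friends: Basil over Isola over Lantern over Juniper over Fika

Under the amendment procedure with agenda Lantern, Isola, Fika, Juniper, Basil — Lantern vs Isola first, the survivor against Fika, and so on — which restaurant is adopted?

Basil

Round 1: Lantern vs Isola — 5–14, Isola advances.
Round 2: Isola vs Fika — 9–10, Fika advances.
Round 3: Fika vs Juniper — 8–11, Juniper advances.
Round 4: Juniper vs Basil — 5–14, Basil advances.
Basil survives the agenda.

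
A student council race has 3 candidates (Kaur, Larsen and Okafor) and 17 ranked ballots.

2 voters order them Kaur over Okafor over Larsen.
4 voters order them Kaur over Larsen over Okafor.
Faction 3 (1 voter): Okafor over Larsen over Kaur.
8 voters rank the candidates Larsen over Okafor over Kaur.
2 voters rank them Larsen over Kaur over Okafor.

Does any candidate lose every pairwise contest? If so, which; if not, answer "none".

Kaur

Head-to-head results (17 voters):
Kaur vs Larsen: Larsen wins 11–6.
Kaur vs Okafor: Kaur preferred on 2+4+2 = 8 ballots; Okafor wins 9–8.
Larsen vs Okafor: Larsen wins 14–3.
Kaur loses to every other candidate — it is the Condorcet loser.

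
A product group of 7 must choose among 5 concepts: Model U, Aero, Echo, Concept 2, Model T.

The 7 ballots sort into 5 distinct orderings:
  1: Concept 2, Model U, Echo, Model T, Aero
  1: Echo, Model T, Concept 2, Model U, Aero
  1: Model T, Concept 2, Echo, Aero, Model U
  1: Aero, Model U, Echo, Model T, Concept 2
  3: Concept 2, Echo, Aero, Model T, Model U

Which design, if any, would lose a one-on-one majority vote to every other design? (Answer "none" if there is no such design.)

Pairwise majorities:
Model U vs Aero: Aero, 5–2.
Model U–Echo: Echo 5–2.
Model U vs Concept 2: Concept 2, 6–1.
Model U vs Model T: Model T wins 5–2.
Aero–Echo: Echo 6–1.
Aero vs Concept 2: Aero is ranked higher on 1 ballot, Concept 2 on 6. Concept 2 wins 6–1.
Aero vs Model T: Aero, 4–3.
Echo vs Concept 2: Concept 2, 5–2.
Echo–Model T: Echo 6–1.
Concept 2–Model T: Concept 2 4–3.
Only Model U has no wins; Model U is the Condorcet loser.

Model U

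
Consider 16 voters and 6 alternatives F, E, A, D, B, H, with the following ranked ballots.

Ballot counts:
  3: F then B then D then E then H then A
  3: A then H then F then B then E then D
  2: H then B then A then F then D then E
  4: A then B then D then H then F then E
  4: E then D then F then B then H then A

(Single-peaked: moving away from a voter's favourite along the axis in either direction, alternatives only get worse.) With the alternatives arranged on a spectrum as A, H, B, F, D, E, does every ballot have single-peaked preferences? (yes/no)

no

Axis positions: A=1, H=2, B=3, F=4, D=5, E=6.
Cluster 1 (peak F at position 4): ranking walks positions 4-3-5-6-2-1, expanding outward from the peak — single-peaked.
Cluster 2: ranking walks positions 1-2-4-3-6-5; F is ranked above B even though B lies between F and the peak A on the axis — preferences dip and rise again. Not single-peaked.
Cluster 3 (peak H at position 2): ranking walks positions 2-3-1-4-5-6, expanding outward from the peak — single-peaked.
Cluster 4: ranking walks positions 1-3-5-2-4-6; B is ranked above H even though H lies between B and the peak A on the axis — preferences dip and rise again. Not single-peaked.
Cluster 5 (peak E at position 6): ranking walks positions 6-5-4-3-2-1, expanding outward from the peak — single-peaked.
Cluster 2 violates single-peakedness, so the profile is not single-peaked on this axis.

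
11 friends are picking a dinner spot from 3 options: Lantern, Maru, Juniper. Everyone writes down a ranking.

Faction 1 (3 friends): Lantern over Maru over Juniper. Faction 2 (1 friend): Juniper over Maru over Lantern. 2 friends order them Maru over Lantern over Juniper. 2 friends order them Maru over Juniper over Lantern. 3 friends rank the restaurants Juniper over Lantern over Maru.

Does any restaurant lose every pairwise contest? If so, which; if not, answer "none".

Pairwise majorities:
Lantern vs Maru: Lantern, 6–5.
Lantern vs Juniper: 5 to 6, Juniper.
Maru vs Juniper: Maru wins 7–4.
Every restaurant wins at least one matchup (Lantern beats Maru; Maru beats Juniper; Juniper beats Lantern), so there is no Condorcet loser.

none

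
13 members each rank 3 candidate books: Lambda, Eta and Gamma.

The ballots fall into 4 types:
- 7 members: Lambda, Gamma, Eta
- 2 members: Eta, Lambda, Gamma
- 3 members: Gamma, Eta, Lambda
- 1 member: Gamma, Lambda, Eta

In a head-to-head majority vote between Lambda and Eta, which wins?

Lambda

Ballots ranking Lambda above Eta: 7 + 1 = 8.
Ballots ranking Eta above Lambda: 13 − 8 = 5.
Lambda wins the head-to-head 8–5.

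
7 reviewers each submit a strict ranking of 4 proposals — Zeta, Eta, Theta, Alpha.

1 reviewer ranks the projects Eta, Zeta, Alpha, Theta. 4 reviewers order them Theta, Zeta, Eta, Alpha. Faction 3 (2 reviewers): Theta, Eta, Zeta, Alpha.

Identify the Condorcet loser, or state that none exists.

Head-to-head results (7 reviewers):
Zeta vs Eta: Zeta is ranked higher on 4 ballots, Eta on 3. Zeta wins 4–3.
Zeta vs Theta: Theta, 6–1.
Zeta vs Alpha: 7 to 0, Zeta.
Eta vs Theta: 1 to 6, Theta.
Eta vs Alpha: Eta wins 7–0.
Theta–Alpha: Theta 6–1.
Alpha loses to every other project — it is the Condorcet loser.

Alpha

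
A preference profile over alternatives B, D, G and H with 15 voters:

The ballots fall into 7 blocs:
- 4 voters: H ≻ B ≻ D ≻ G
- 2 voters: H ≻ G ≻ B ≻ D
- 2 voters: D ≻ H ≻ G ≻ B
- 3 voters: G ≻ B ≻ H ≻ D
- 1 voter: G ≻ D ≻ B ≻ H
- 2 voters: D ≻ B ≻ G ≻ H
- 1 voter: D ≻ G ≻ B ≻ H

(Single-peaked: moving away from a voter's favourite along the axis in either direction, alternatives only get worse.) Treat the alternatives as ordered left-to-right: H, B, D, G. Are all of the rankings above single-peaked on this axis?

no

Axis positions: H=1, B=2, D=3, G=4.
Bloc 1 (peak H at position 1): ranking walks positions 1-2-3-4, expanding outward from the peak — single-peaked.
Bloc 2: ranking walks positions 1-4-2-3; G is ranked above B even though B lies between G and the peak H on the axis — preferences dip and rise again. Not single-peaked.
Bloc 3: ranking walks positions 3-1-4-2; H is ranked above B even though B lies between H and the peak D on the axis — preferences dip and rise again. Not single-peaked.
Bloc 4: ranking walks positions 4-2-1-3; B is ranked above D even though D lies between B and the peak G on the axis — preferences dip and rise again. Not single-peaked.
Bloc 5 (peak G at position 4): ranking walks positions 4-3-2-1, expanding outward from the peak — single-peaked.
Bloc 6 (peak D at position 3): ranking walks positions 3-2-4-1, expanding outward from the peak — single-peaked.
Bloc 7 (peak D at position 3): ranking walks positions 3-4-2-1, expanding outward from the peak — single-peaked.
Bloc 2 violates single-peakedness, so the profile is not single-peaked on this axis.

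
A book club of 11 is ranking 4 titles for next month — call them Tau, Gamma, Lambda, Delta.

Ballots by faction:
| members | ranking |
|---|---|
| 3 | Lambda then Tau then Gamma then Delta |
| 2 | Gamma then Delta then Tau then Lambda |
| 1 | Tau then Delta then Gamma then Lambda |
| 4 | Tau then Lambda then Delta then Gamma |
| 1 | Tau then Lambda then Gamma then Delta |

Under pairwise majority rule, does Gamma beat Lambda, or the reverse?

Lambda

Ballots ranking Gamma above Lambda: 2 + 1 = 3.
Ballots ranking Lambda above Gamma: 11 − 3 = 8.
Lambda wins the head-to-head 8–3.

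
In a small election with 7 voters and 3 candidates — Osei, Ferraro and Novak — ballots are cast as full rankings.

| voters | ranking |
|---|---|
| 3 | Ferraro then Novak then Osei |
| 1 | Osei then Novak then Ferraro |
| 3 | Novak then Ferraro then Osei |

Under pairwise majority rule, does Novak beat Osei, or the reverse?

Ballots ranking Novak above Osei: 3 + 3 = 6.
Ballots ranking Osei above Novak: 7 − 6 = 1.
Novak wins the head-to-head 6–1.

Novak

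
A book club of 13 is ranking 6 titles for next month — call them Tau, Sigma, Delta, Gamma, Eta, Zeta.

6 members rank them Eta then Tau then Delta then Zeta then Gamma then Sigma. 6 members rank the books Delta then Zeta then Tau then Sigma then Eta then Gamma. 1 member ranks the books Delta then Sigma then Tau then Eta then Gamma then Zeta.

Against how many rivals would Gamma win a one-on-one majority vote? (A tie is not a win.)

Gamma against each rival (13 members):
Gamma vs Tau: 0 for Gamma, 13 for Tau — Tau by 13–0.
Gamma vs Sigma: Sigma, 7–6.
Gamma vs Delta: Gamma preferred on 0 ballots; Delta wins 13–0.
Gamma vs Eta: Gamma preferred on 0 ballots; Eta wins 13–0.
Gamma–Zeta: Zeta 12–1.
Gamma beats no one; loses to Tau, Sigma, Delta, Eta, Zeta — 0 pairwise wins.

0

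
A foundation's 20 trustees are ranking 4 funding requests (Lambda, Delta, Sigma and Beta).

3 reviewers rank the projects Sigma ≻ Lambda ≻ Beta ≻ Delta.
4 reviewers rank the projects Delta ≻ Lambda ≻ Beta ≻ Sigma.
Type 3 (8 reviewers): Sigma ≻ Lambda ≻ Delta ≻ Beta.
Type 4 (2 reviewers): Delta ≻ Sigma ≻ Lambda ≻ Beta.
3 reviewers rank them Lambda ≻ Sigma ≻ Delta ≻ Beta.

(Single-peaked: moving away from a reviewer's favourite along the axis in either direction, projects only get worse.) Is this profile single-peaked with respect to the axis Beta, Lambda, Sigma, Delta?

no

Axis positions: Beta=1, Lambda=2, Sigma=3, Delta=4.
Type 1 (peak Sigma at position 3): ranking walks positions 3-2-1-4, expanding outward from the peak — single-peaked.
Type 2: ranking walks positions 4-2-1-3; Lambda is ranked above Sigma even though Sigma lies between Lambda and the peak Delta on the axis — preferences dip and rise again. Not single-peaked.
Type 3 (peak Sigma at position 3): ranking walks positions 3-2-4-1, expanding outward from the peak — single-peaked.
Type 4 (peak Delta at position 4): ranking walks positions 4-3-2-1, expanding outward from the peak — single-peaked.
Type 5 (peak Lambda at position 2): ranking walks positions 2-3-4-1, expanding outward from the peak — single-peaked.
Type 2 violates single-peakedness, so the profile is not single-peaked on this axis.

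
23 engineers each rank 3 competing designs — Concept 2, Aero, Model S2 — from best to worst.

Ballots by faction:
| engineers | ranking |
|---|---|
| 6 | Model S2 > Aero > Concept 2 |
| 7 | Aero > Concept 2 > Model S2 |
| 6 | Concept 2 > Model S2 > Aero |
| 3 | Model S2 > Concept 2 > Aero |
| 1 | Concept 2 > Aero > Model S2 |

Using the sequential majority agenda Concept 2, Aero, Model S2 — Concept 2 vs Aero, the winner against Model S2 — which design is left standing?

Model S2

Round 1: Concept 2 vs Aero — 10–13, Aero advances.
Round 2: Aero vs Model S2 — 8–15, Model S2 advances.
Model S2 survives the agenda.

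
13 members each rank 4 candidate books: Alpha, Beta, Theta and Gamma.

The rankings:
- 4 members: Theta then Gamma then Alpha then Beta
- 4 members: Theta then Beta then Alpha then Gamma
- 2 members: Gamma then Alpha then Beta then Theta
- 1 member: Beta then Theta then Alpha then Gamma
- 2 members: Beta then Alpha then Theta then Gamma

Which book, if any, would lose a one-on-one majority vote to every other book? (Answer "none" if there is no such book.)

Pairwise majorities:
Alpha vs Beta: 6 to 7, Beta.
Alpha vs Theta: Alpha preferred on 2+2 = 4 ballots; Theta wins 9–4.
Alpha vs Gamma: Alpha wins 7–6.
Beta vs Theta: Theta wins 8–5.
Beta vs Gamma: Beta is ranked higher on 4+1+2 = 7 ballots, Gamma on 6. Beta wins 7–6.
Theta vs Gamma: Theta preferred on 4+4+1+2 = 11 ballots; Theta wins 11–2.
Gamma loses to every other book — it is the Condorcet loser.

Gamma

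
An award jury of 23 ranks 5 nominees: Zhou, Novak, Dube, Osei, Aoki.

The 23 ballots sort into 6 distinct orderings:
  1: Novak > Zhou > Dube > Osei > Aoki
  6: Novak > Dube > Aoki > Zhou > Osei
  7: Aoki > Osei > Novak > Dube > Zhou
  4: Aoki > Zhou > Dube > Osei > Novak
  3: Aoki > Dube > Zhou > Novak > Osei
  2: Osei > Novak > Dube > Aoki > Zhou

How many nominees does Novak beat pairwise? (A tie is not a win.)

2

Novak against each rival (23 jurors):
Novak–Zhou: Novak 16–7.
Novak–Dube: Novak 16–7.
Novak vs Osei: Osei wins 13–10.
Novak vs Aoki: Novak preferred on 1+6+2 = 9 ballots; Aoki wins 14–9.
Novak beats Zhou, Dube; loses to Osei, Aoki — 2 pairwise wins.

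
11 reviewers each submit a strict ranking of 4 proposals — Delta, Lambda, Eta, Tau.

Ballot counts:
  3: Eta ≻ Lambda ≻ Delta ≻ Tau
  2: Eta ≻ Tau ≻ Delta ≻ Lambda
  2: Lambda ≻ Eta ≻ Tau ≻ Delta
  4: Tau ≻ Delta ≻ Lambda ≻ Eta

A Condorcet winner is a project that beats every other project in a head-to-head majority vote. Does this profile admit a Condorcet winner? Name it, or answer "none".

none

Pairwise majorities:
Delta vs Lambda: Delta is ranked higher on 2+4 = 6 ballots, Lambda on 5. Delta wins 6–5.
Delta vs Eta: 4 for Delta, 7 for Eta — Eta by 7–4.
Delta vs Tau: 3 to 8, Tau.
Lambda vs Eta: Lambda is ranked higher on 2+4 = 6 ballots, Eta on 5. Lambda wins 6–5.
Lambda vs Tau: Lambda is ranked higher on 3+2 = 5 ballots, Tau on 6. Tau wins 6–5.
Eta vs Tau: Eta is ranked higher on 3+2+2 = 7 ballots, Tau on 4. Eta wins 7–4.
Each project drops at least one matchup (Delta loses to Eta; Lambda loses to Delta; Eta loses to Lambda; Tau loses to Eta); the cycle Delta > Lambda > Eta > Delta rules out a Condorcet winner.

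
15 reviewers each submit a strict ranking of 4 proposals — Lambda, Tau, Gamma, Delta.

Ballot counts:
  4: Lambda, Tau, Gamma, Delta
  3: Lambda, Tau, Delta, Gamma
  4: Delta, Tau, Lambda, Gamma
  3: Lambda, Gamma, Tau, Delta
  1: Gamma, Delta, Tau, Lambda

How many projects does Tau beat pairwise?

2

Tau against each rival (15 reviewers):
Tau–Lambda: Lambda 10–5.
Tau vs Gamma: Tau, 11–4.
Tau vs Delta: Tau, 10–5.
Tau beats Gamma, Delta; loses to Lambda — 2 pairwise wins.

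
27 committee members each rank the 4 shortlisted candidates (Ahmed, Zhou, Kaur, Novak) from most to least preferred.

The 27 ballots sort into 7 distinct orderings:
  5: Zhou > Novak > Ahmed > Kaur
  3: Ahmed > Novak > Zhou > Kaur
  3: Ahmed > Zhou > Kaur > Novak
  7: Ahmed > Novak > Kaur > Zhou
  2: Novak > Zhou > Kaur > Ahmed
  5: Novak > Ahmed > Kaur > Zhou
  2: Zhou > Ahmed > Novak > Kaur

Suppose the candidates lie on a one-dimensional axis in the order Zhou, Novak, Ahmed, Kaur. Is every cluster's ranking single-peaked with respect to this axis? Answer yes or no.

Axis positions: Zhou=1, Novak=2, Ahmed=3, Kaur=4.
Cluster 1 (peak Zhou at position 1): ranking walks positions 1-2-3-4, expanding outward from the peak — single-peaked.
Cluster 2 (peak Ahmed at position 3): ranking walks positions 3-2-1-4, expanding outward from the peak — single-peaked.
Cluster 3: ranking walks positions 3-1-4-2; Zhou is ranked above Novak even though Novak lies between Zhou and the peak Ahmed on the axis — preferences dip and rise again. Not single-peaked.
Cluster 4 (peak Ahmed at position 3): ranking walks positions 3-2-4-1, expanding outward from the peak — single-peaked.
Cluster 5: ranking walks positions 2-1-4-3; Kaur is ranked above Ahmed even though Ahmed lies between Kaur and the peak Novak on the axis — preferences dip and rise again. Not single-peaked.
Cluster 6 (peak Novak at position 2): ranking walks positions 2-3-4-1, expanding outward from the peak — single-peaked.
Cluster 7: ranking walks positions 1-3-2-4; Ahmed is ranked above Novak even though Novak lies between Ahmed and the peak Zhou on the axis — preferences dip and rise again. Not single-peaked.
Cluster 3 violates single-peakedness, so the profile is not single-peaked on this axis.

no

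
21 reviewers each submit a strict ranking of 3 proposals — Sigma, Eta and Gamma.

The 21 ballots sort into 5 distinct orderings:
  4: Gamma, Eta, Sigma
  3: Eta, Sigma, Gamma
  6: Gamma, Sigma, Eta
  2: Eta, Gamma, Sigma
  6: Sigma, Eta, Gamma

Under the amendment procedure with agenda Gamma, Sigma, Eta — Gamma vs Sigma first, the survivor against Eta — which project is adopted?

Eta

Round 1: Gamma vs Sigma — 12–9, Gamma advances.
Round 2: Gamma vs Eta — 10–11, Eta advances.
Eta survives the agenda.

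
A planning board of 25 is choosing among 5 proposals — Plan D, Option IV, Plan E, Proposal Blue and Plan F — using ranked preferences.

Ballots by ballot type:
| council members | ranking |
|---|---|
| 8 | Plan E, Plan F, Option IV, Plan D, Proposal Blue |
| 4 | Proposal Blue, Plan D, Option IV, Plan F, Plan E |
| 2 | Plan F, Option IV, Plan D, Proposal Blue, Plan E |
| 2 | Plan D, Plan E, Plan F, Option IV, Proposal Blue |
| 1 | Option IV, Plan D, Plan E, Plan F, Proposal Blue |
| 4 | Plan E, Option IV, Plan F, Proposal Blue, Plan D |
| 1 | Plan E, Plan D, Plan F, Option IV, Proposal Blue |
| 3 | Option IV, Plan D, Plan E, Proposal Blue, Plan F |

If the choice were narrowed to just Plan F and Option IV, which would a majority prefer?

Plan F

Ballots ranking Plan F above Option IV: 8 + 2 + 2 + 1 = 13.
Ballots ranking Option IV above Plan F: 25 − 13 = 12.
Plan F wins the head-to-head 13–12.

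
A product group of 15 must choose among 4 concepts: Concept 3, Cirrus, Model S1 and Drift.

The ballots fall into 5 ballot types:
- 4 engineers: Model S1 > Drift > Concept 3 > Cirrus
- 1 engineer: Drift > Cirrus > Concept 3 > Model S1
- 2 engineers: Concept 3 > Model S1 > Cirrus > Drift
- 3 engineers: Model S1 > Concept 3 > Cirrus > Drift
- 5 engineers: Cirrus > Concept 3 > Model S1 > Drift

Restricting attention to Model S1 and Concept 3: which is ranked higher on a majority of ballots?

Concept 3

Ballots ranking Model S1 above Concept 3: 4 + 3 = 7.
Ballots ranking Concept 3 above Model S1: 15 − 7 = 8.
Concept 3 wins the head-to-head 8–7.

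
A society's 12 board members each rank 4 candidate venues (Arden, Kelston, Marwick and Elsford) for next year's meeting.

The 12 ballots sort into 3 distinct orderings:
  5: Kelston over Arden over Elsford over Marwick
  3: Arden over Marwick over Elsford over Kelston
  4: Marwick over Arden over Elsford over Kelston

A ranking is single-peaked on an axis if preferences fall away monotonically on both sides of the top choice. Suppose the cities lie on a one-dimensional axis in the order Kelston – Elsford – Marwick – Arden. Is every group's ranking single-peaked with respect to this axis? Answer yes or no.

no

Axis positions: Kelston=1, Elsford=2, Marwick=3, Arden=4.
Group 1: ranking walks positions 1-4-2-3; Arden is ranked above Elsford even though Elsford lies between Arden and the peak Kelston on the axis — preferences dip and rise again. Not single-peaked.
Group 2 (peak Arden at position 4): ranking walks positions 4-3-2-1, expanding outward from the peak — single-peaked.
Group 3 (peak Marwick at position 3): ranking walks positions 3-4-2-1, expanding outward from the peak — single-peaked.
Group 1 violates single-peakedness, so the profile is not single-peaked on this axis.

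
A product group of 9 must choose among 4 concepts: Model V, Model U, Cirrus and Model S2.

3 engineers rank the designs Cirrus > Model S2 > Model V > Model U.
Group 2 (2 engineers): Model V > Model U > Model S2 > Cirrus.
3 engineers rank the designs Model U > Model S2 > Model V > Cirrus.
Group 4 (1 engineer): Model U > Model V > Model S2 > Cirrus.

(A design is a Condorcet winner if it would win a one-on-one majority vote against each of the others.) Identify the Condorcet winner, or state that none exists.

Head-to-head results (9 engineers):
Model V vs Model U: 5 to 4, Model V.
Model V vs Cirrus: Model V preferred on 2+3+1 = 6 ballots; Model V wins 6–3.
Model V vs Model S2: 3 to 6, Model S2.
Model U vs Cirrus: 6 to 3, Model U.
Model U vs Model S2: Model U is ranked higher on 2+3+1 = 6 ballots, Model S2 on 3. Model U wins 6–3.
Cirrus vs Model S2: 3 to 6, Model S2.
Every design loses at least once (Model V loses to Model S2; Model U loses to Model V; Cirrus loses to Model V; Model S2 loses to Model U). The majority relation contains the cycle Model V → Model U → Model S2 → Model V, so there is no Condorcet winner.

none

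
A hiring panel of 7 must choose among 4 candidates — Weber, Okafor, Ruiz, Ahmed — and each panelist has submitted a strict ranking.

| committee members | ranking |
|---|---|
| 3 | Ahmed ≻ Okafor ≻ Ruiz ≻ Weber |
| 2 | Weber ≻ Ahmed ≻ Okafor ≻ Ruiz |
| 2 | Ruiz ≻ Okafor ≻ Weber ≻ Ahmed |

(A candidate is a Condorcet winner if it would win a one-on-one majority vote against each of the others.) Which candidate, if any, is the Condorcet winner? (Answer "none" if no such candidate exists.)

none

Check each pair by majority over 7 ballots:
Weber vs Okafor: Weber preferred on 2 ballots; Okafor wins 5–2.
Weber vs Ruiz: Weber preferred on 2 ballots; Ruiz wins 5–2.
Weber vs Ahmed: Weber is ranked higher on 2+2 = 4 ballots, Ahmed on 3. Weber wins 4–3.
Okafor vs Ruiz: Okafor preferred on 3+2 = 5 ballots; Okafor wins 5–2.
Okafor vs Ahmed: 2 for Okafor, 5 for Ahmed — Ahmed by 5–2.
Ruiz vs Ahmed: 2 to 5, Ahmed.
Every candidate loses at least once (Weber loses to Okafor; Okafor loses to Ahmed; Ruiz loses to Okafor; Ahmed loses to Weber). The majority relation contains the cycle Weber → Ahmed → Okafor → Weber, so there is no Condorcet winner.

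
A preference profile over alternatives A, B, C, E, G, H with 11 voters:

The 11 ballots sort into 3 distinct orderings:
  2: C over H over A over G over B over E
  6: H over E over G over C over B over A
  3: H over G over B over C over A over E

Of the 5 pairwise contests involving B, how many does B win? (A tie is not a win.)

B against each rival (11 voters):
B vs A: B wins 9–2.
B–C: C 8–3.
B vs E: E wins 6–5.
B vs G: G wins 11–0.
B vs H: 0 for B, 11 for H — H by 11–0.
B beats A; loses to C, E, G, H — 1 pairwise win.

1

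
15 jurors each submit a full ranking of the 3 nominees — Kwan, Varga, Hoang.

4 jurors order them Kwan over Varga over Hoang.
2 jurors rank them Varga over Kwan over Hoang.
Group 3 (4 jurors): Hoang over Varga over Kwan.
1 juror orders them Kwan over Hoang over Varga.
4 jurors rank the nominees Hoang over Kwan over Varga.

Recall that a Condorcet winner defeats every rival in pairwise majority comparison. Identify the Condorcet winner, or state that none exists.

Check each pair by majority over 15 ballots:
Kwan vs Varga: Kwan is ranked higher on 4+1+4 = 9 ballots, Varga on 6. Kwan wins 9–6.
Kwan vs Hoang: Kwan preferred on 4+2+1 = 7 ballots; Hoang wins 8–7.
Varga vs Hoang: Varga is ranked higher on 4+2 = 6 ballots, Hoang on 9. Hoang wins 9–6.
Hoang beats each of Kwan, Varga — Hoang is the Condorcet winner.

Hoang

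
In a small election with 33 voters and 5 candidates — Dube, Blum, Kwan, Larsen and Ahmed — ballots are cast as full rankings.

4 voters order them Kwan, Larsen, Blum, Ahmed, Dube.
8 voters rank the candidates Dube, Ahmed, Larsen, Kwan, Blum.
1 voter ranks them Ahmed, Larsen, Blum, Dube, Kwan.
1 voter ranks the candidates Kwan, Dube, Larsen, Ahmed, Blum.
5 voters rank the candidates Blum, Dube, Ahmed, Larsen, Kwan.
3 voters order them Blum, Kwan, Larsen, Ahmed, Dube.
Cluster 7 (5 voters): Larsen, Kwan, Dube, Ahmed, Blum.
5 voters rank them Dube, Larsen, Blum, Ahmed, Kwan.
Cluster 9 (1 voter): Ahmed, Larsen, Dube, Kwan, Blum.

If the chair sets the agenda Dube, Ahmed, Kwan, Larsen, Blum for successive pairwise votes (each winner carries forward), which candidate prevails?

Round 1: Dube vs Ahmed — 24–9, Dube advances.
Round 2: Dube vs Kwan — 20–13, Dube advances.
Round 3: Dube vs Larsen — 19–14, Dube advances.
Round 4: Dube vs Blum — 20–13, Dube advances.
The agenda winner is Dube.

Dube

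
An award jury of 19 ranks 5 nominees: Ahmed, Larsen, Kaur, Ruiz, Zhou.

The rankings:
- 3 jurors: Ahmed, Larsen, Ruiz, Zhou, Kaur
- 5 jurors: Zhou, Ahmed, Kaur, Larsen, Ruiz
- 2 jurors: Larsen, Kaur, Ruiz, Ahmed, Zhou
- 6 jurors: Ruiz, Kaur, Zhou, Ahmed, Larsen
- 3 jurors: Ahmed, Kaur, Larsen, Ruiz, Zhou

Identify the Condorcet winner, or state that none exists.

none

Pairwise majorities:
Ahmed–Larsen: Ahmed 17–2.
Ahmed vs Kaur: Ahmed wins 11–8.
Ahmed vs Ruiz: Ahmed preferred on 3+5+3 = 11 ballots; Ahmed wins 11–8.
Ahmed vs Zhou: Zhou, 11–8.
Larsen vs Kaur: 5 to 14, Kaur.
Larsen vs Ruiz: Larsen, 13–6.
Larsen–Zhou: Zhou 11–8.
Kaur–Ruiz: Kaur 10–9.
Kaur vs Zhou: 2+6+3 = 11 for Kaur, 8 for Zhou — Kaur by 11–8.
Ruiz vs Zhou: Ruiz preferred on 3+2+6+3 = 14 ballots; Ruiz wins 14–5.
No nominee is unbeaten: Ahmed loses to Zhou; Larsen loses to Ahmed; Kaur loses to Ahmed; Ruiz loses to Ahmed; Zhou loses to Kaur. In particular Ahmed beats Kaur beats Zhou beats Ahmed is a majority cycle — no Condorcet winner exists.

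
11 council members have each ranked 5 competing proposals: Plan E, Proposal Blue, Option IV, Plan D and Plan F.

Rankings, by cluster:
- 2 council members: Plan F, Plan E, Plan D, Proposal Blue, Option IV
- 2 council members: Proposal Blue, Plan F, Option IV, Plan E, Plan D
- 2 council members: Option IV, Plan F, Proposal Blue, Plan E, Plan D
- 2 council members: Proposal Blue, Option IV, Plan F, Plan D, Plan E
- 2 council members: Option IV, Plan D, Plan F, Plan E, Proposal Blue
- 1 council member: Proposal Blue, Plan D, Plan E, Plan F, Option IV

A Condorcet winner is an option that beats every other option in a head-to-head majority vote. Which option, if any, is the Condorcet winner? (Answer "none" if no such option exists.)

Check each pair by majority over 11 ballots:
Plan E vs Proposal Blue: Proposal Blue, 7–4.
Plan E vs Option IV: Option IV wins 8–3.
Plan E vs Plan D: Plan E wins 6–5.
Plan E vs Plan F: Plan F wins 10–1.
Proposal Blue vs Option IV: Proposal Blue wins 7–4.
Proposal Blue vs Plan D: Proposal Blue wins 7–4.
Proposal Blue vs Plan F: Plan F wins 6–5.
Option IV vs Plan D: Option IV, 8–3.
Option IV vs Plan F: Option IV, 6–5.
Plan D–Plan F: Plan F 8–3.
Each option drops at least one matchup (Plan E loses to Proposal Blue; Proposal Blue loses to Plan F; Option IV loses to Proposal Blue; Plan D loses to Plan E; Plan F loses to Option IV); the cycle Proposal Blue > Option IV > Plan F > Proposal Blue rules out a Condorcet winner.

none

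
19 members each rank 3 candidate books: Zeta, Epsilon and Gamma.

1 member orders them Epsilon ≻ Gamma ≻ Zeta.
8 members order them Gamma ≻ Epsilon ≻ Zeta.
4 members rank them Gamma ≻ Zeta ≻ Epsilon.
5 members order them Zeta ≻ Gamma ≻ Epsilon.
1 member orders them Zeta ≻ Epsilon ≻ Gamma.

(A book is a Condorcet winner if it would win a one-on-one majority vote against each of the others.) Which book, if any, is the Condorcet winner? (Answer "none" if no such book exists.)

Gamma

Pairwise majorities:
Zeta vs Epsilon: Zeta wins 10–9.
Zeta–Gamma: Gamma 13–6.
Epsilon vs Gamma: Gamma wins 17–2.
Gamma defeats every rival head-to-head and is the Condorcet winner.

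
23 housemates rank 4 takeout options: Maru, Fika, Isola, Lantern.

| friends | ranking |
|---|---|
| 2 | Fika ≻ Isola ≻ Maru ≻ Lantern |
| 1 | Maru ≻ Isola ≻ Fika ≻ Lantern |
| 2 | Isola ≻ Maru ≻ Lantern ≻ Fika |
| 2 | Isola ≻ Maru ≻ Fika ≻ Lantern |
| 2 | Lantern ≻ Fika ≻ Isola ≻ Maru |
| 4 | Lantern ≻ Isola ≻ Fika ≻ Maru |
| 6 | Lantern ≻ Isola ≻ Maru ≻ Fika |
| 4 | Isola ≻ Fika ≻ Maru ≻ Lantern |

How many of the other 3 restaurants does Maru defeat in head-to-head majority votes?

Maru against each rival (23 friends):
Maru vs Fika: 11 to 12, Fika.
Maru vs Isola: Isola wins 22–1.
Maru vs Lantern: 2+1+2+2+4 = 11 for Maru, 12 for Lantern — Lantern by 12–11.
Maru beats no one; loses to Fika, Isola, Lantern — 0 pairwise wins.

0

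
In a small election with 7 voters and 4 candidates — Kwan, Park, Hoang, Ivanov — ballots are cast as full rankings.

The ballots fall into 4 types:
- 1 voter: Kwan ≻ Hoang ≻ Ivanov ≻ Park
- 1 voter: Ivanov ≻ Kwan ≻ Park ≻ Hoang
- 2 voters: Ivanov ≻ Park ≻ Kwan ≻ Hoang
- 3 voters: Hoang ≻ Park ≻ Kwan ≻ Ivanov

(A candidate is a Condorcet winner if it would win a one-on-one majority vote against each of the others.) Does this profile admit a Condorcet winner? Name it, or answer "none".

none

Pairwise majorities:
Kwan vs Park: Park, 5–2.
Kwan vs Hoang: Kwan wins 4–3.
Kwan vs Ivanov: Kwan preferred on 1+3 = 4 ballots; Kwan wins 4–3.
Park–Hoang: Hoang 4–3.
Park vs Ivanov: Ivanov, 4–3.
Hoang vs Ivanov: 4 to 3, Hoang.
Each candidate drops at least one matchup (Kwan loses to Park; Park loses to Hoang; Hoang loses to Kwan; Ivanov loses to Kwan); the cycle Kwan beats Hoang beats Park beats Kwan rules out a Condorcet winner.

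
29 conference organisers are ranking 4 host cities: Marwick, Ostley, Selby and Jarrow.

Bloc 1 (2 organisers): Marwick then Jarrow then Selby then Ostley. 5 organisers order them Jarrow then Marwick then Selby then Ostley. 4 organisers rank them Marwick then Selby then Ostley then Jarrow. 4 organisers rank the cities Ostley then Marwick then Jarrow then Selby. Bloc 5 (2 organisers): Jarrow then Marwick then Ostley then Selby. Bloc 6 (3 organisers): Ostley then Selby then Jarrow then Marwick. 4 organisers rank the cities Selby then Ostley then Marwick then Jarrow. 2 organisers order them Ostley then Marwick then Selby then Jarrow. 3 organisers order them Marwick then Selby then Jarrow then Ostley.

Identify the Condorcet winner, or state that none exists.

Marwick

Head-to-head results (29 organisers):
Marwick vs Ostley: Marwick wins 16–13.
Marwick–Selby: Marwick 22–7.
Marwick vs Jarrow: Marwick wins 19–10.
Ostley vs Selby: Selby, 18–11.
Ostley vs Jarrow: Ostley wins 17–12.
Selby–Jarrow: Selby 16–13.
Marwick beats each of Ostley, Selby, Jarrow — Marwick is the Condorcet winner.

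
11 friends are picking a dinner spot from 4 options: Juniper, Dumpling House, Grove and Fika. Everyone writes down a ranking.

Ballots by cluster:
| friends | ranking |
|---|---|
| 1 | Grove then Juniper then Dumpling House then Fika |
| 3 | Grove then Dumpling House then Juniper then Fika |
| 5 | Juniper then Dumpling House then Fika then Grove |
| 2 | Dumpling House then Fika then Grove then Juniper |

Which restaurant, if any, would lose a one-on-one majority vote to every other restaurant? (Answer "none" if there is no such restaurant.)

Head-to-head results (11 friends):
Juniper vs Dumpling House: 6 to 5, Juniper.
Juniper vs Grove: Grove, 6–5.
Juniper–Fika: Juniper 9–2.
Dumpling House–Grove: Dumpling House 7–4.
Dumpling House vs Fika: Dumpling House is ranked higher on 1+3+5+2 = 11 ballots, Fika on 0. Dumpling House wins 11–0.
Grove vs Fika: Fika wins 7–4.
No restaurant is winless: Juniper beats Dumpling House; Dumpling House beats Grove; Grove beats Juniper; Fika beats Grove. There is no Condorcet loser.

none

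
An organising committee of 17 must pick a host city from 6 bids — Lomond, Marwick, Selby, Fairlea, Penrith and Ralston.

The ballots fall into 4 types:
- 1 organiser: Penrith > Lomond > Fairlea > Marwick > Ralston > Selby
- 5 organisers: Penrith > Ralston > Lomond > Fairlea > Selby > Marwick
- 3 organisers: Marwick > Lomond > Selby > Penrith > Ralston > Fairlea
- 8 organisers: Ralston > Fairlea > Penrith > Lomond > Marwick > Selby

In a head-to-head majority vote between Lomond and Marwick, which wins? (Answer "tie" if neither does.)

Ballots ranking Lomond above Marwick: 1 + 5 + 8 = 14.
Ballots ranking Marwick above Lomond: 17 − 14 = 3.
Lomond wins the head-to-head 14–3.

Lomond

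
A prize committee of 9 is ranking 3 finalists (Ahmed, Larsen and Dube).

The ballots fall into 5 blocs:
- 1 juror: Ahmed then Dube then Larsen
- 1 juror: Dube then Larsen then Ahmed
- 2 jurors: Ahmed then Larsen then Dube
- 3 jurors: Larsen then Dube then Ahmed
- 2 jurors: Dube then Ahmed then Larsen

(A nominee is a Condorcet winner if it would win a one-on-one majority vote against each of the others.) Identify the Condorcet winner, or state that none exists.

none

Head-to-head results (9 jurors):
Ahmed vs Larsen: Ahmed wins 5–4.
Ahmed–Dube: Dube 6–3.
Larsen vs Dube: Larsen wins 5–4.
Each nominee drops at least one matchup (Ahmed loses to Dube; Larsen loses to Ahmed; Dube loses to Larsen); the cycle Ahmed > Larsen > Dube > Ahmed rules out a Condorcet winner.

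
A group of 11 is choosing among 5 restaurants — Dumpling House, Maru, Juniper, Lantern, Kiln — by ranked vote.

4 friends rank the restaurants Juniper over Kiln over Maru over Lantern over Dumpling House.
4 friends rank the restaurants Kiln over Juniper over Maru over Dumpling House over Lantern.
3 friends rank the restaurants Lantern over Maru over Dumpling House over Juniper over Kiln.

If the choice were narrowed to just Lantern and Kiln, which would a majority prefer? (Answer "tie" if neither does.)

Kiln

Ballots ranking Lantern above Kiln: 3.
Ballots ranking Kiln above Lantern: 11 − 3 = 8.
Kiln wins the head-to-head 8–3.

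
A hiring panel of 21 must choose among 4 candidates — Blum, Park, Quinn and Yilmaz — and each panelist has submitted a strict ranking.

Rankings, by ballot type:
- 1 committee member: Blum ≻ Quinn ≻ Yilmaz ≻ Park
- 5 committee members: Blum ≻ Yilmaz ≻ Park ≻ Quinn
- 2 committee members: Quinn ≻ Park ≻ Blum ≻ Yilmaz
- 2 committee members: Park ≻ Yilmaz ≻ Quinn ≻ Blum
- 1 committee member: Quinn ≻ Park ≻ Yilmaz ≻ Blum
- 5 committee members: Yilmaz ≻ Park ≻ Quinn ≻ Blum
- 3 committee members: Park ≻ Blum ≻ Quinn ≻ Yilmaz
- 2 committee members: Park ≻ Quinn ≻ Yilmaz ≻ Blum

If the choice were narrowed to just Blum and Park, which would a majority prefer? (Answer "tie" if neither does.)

Park

Ballots ranking Blum above Park: 1 + 5 = 6.
Ballots ranking Park above Blum: 21 − 6 = 15.
Park wins the head-to-head 15–6.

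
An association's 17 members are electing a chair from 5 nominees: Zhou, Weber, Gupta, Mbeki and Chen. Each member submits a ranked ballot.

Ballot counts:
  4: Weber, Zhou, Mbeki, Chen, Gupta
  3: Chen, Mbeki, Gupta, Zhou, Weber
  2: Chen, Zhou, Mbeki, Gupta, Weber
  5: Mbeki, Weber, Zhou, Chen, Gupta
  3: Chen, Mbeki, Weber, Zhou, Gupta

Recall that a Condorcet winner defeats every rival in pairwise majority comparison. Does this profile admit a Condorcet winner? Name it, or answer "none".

Mbeki

Pairwise majorities:
Zhou vs Weber: 3+2 = 5 for Zhou, 12 for Weber — Weber by 12–5.
Zhou vs Gupta: Zhou wins 14–3.
Zhou–Mbeki: Mbeki 11–6.
Zhou vs Chen: Zhou, 9–8.
Weber vs Gupta: 12 to 5, Weber.
Weber vs Mbeki: 4 to 13, Mbeki.
Weber vs Chen: Weber wins 9–8.
Gupta vs Mbeki: Mbeki wins 17–0.
Gupta vs Chen: 0 to 17, Chen.
Mbeki–Chen: Mbeki 9–8.
Mbeki defeats every rival head-to-head and is the Condorcet winner.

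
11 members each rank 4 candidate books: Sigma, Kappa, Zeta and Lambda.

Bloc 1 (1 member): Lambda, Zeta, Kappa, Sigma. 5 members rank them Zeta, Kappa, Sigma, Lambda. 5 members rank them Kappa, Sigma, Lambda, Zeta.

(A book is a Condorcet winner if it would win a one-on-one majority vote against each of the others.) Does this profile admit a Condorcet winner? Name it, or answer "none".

none

Pairwise majorities:
Sigma vs Kappa: Sigma is ranked higher on 0 ballots, Kappa on 11. Kappa wins 11–0.
Sigma vs Zeta: Sigma preferred on 5 ballots; Zeta wins 6–5.
Sigma vs Lambda: Sigma preferred on 5+5 = 10 ballots; Sigma wins 10–1.
Kappa vs Zeta: 5 for Kappa, 6 for Zeta — Zeta by 6–5.
Kappa vs Lambda: Kappa is ranked higher on 5+5 = 10 ballots, Lambda on 1. Kappa wins 10–1.
Zeta vs Lambda: Zeta preferred on 5 ballots; Lambda wins 6–5.
Each book drops at least one matchup (Sigma loses to Kappa; Kappa loses to Zeta; Zeta loses to Lambda; Lambda loses to Sigma); the cycle Sigma > Lambda > Zeta > Sigma rules out a Condorcet winner.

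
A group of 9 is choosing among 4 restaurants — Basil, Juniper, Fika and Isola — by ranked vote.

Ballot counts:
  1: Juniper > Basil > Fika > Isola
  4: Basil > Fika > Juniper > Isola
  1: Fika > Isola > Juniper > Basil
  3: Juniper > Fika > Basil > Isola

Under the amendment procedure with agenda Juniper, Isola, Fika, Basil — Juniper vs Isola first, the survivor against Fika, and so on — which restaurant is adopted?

Round 1: Juniper vs Isola — 8–1, Juniper advances.
Round 2: Juniper vs Fika — 4–5, Fika advances.
Round 3: Fika vs Basil — 4–5, Basil advances.
Basil survives the agenda.

Basil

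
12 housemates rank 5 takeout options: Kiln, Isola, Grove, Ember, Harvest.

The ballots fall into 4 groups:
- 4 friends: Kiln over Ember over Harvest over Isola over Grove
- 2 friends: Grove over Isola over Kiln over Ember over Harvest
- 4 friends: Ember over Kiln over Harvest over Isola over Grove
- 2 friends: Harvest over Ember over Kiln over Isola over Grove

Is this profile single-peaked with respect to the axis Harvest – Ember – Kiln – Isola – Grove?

yes

Axis positions: Harvest=1, Ember=2, Kiln=3, Isola=4, Grove=5.
Group 1 (peak Kiln at position 3): ranking walks positions 3-2-1-4-5, expanding outward from the peak — single-peaked.
Group 2 (peak Grove at position 5): ranking walks positions 5-4-3-2-1, expanding outward from the peak — single-peaked.
Group 3 (peak Ember at position 2): ranking walks positions 2-3-1-4-5, expanding outward from the peak — single-peaked.
Group 4 (peak Harvest at position 1): ranking walks positions 1-2-3-4-5, expanding outward from the peak — single-peaked.
Every ranking is single-peaked on this axis.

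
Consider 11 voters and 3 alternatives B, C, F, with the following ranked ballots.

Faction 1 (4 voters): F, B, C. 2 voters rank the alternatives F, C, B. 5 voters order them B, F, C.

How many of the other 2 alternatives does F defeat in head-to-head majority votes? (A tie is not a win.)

F against each rival (11 voters):
F vs B: 4+2 = 6 for F, 5 for B — F by 6–5.
F vs C: F, 11–0.
F beats B, C — 2 pairwise wins.

2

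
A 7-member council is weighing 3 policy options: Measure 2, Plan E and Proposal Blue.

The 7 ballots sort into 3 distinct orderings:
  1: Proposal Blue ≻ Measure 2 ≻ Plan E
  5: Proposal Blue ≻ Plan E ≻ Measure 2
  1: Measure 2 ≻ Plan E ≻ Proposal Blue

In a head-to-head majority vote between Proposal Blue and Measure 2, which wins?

Proposal Blue

Ballots ranking Proposal Blue above Measure 2: 1 + 5 = 6.
Ballots ranking Measure 2 above Proposal Blue: 7 − 6 = 1.
Proposal Blue wins the head-to-head 6–1.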